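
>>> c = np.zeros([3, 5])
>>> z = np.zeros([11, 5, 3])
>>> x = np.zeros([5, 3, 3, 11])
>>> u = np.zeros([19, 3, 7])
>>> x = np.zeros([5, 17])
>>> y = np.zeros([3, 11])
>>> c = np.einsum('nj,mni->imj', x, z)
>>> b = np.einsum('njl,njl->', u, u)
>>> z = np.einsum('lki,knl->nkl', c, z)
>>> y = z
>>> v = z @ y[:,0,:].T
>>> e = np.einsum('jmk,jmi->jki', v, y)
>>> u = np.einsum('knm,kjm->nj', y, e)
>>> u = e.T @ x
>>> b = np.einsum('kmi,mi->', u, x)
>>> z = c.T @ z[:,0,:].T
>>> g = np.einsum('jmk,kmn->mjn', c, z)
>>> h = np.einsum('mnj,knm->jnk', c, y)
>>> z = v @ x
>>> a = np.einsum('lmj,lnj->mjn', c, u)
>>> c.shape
(3, 11, 17)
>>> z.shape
(5, 11, 17)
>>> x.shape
(5, 17)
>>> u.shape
(3, 5, 17)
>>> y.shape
(5, 11, 3)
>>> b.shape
()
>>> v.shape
(5, 11, 5)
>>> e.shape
(5, 5, 3)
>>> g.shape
(11, 3, 5)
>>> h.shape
(17, 11, 5)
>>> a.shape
(11, 17, 5)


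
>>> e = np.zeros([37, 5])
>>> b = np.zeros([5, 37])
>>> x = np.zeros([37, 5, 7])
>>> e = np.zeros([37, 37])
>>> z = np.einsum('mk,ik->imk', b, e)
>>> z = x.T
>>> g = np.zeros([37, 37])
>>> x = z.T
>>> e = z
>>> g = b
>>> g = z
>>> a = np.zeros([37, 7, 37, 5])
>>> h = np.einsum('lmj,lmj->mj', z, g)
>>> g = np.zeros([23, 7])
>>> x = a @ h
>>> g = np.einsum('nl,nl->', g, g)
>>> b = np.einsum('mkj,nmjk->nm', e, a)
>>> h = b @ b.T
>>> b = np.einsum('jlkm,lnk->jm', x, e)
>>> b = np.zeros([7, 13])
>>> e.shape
(7, 5, 37)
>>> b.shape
(7, 13)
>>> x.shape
(37, 7, 37, 37)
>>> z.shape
(7, 5, 37)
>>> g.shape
()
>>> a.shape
(37, 7, 37, 5)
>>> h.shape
(37, 37)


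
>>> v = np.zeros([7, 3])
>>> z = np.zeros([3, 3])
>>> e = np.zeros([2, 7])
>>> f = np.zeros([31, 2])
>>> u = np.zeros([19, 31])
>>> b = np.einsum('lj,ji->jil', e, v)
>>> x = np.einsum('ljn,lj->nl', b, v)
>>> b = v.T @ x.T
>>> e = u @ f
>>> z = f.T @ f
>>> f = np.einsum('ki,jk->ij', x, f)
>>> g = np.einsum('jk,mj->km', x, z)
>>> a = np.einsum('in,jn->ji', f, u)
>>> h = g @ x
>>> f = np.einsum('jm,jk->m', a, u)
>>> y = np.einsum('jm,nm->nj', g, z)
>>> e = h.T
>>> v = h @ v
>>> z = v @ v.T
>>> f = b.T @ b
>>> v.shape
(7, 3)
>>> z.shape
(7, 7)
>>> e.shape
(7, 7)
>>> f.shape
(2, 2)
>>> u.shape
(19, 31)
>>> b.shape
(3, 2)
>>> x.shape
(2, 7)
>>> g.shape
(7, 2)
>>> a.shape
(19, 7)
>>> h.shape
(7, 7)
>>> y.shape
(2, 7)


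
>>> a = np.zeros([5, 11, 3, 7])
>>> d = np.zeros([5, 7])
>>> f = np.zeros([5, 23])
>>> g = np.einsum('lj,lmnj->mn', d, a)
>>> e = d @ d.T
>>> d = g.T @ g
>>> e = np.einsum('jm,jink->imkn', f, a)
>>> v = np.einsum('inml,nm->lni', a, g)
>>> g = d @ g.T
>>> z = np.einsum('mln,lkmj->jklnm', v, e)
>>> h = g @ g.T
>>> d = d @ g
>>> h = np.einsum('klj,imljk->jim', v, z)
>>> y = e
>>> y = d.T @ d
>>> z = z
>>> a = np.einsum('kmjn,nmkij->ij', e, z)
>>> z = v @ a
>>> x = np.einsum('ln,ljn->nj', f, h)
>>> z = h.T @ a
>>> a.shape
(5, 7)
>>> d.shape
(3, 11)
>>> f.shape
(5, 23)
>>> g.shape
(3, 11)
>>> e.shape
(11, 23, 7, 3)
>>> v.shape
(7, 11, 5)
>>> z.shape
(23, 3, 7)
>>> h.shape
(5, 3, 23)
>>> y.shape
(11, 11)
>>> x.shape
(23, 3)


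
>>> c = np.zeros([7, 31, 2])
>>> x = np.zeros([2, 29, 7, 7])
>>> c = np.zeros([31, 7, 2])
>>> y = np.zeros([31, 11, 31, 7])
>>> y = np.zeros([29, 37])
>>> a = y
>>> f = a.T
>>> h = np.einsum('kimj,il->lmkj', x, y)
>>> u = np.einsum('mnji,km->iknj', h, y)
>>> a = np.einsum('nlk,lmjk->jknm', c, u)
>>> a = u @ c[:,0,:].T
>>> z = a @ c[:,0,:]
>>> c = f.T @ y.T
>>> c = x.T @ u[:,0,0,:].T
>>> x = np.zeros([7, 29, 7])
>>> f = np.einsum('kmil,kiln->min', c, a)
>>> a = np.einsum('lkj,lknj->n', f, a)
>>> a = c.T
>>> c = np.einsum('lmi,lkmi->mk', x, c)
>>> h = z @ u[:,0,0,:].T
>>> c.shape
(29, 7)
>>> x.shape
(7, 29, 7)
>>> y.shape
(29, 37)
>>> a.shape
(7, 29, 7, 7)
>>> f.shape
(7, 29, 31)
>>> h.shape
(7, 29, 7, 7)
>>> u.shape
(7, 29, 7, 2)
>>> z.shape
(7, 29, 7, 2)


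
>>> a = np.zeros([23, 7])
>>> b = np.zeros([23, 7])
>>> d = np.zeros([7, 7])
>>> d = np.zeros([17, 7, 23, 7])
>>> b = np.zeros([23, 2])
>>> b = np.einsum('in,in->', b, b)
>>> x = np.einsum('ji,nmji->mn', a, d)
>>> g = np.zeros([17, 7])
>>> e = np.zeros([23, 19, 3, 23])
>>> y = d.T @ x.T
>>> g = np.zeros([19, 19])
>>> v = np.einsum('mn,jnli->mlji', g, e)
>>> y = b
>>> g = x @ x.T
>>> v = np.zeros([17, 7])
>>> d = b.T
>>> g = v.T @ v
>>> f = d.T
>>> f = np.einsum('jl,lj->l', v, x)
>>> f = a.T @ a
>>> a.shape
(23, 7)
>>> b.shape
()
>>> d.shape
()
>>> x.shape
(7, 17)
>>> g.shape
(7, 7)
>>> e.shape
(23, 19, 3, 23)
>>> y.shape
()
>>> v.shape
(17, 7)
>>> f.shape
(7, 7)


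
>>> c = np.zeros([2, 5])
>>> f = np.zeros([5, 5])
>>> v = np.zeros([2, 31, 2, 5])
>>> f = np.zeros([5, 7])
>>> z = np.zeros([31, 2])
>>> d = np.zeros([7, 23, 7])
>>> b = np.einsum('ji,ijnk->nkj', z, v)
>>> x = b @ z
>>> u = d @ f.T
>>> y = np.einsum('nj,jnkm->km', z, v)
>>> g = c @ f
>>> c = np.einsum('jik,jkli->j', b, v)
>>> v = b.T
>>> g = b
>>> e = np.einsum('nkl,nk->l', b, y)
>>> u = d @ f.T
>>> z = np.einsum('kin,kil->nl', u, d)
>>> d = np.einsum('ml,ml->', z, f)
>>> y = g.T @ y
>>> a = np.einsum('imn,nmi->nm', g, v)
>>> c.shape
(2,)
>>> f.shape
(5, 7)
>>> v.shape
(31, 5, 2)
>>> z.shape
(5, 7)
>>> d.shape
()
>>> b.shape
(2, 5, 31)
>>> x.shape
(2, 5, 2)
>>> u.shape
(7, 23, 5)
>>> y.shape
(31, 5, 5)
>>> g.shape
(2, 5, 31)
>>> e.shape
(31,)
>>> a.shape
(31, 5)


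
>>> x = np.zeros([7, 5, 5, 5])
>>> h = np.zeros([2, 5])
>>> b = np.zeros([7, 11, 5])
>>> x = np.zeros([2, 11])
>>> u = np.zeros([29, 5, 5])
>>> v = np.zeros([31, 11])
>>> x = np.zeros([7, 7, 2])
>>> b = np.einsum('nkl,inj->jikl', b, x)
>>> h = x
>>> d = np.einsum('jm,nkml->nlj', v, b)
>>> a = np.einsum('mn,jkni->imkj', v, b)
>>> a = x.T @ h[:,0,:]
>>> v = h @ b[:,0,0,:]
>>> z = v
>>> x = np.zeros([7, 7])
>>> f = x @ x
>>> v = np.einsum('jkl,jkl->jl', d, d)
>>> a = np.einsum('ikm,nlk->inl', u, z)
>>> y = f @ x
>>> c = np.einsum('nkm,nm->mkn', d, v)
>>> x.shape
(7, 7)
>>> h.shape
(7, 7, 2)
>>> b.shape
(2, 7, 11, 5)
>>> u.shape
(29, 5, 5)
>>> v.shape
(2, 31)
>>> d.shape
(2, 5, 31)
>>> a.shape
(29, 7, 7)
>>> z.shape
(7, 7, 5)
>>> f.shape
(7, 7)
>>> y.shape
(7, 7)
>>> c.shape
(31, 5, 2)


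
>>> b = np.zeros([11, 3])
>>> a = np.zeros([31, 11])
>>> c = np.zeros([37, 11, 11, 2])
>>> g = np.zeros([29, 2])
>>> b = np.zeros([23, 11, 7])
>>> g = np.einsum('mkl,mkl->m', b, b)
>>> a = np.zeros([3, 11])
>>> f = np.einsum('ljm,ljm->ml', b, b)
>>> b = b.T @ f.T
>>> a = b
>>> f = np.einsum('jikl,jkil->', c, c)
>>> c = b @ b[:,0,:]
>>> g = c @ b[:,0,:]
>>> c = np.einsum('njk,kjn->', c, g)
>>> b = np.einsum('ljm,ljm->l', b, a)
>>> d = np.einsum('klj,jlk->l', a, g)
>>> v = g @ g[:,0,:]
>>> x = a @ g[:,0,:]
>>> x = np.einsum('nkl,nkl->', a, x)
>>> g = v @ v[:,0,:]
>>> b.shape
(7,)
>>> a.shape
(7, 11, 7)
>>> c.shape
()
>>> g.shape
(7, 11, 7)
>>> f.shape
()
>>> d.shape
(11,)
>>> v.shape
(7, 11, 7)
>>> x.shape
()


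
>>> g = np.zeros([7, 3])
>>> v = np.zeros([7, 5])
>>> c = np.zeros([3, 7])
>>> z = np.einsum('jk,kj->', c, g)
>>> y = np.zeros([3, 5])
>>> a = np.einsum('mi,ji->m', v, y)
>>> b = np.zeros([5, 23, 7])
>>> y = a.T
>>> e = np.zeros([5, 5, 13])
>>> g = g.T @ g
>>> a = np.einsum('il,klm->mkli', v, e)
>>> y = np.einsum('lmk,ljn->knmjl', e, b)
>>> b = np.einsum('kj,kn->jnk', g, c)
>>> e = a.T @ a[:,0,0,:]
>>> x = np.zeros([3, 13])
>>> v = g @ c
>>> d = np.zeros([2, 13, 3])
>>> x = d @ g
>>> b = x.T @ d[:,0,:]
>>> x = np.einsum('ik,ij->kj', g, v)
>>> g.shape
(3, 3)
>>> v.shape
(3, 7)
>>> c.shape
(3, 7)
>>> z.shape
()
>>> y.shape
(13, 7, 5, 23, 5)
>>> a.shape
(13, 5, 5, 7)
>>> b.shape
(3, 13, 3)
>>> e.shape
(7, 5, 5, 7)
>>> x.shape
(3, 7)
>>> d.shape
(2, 13, 3)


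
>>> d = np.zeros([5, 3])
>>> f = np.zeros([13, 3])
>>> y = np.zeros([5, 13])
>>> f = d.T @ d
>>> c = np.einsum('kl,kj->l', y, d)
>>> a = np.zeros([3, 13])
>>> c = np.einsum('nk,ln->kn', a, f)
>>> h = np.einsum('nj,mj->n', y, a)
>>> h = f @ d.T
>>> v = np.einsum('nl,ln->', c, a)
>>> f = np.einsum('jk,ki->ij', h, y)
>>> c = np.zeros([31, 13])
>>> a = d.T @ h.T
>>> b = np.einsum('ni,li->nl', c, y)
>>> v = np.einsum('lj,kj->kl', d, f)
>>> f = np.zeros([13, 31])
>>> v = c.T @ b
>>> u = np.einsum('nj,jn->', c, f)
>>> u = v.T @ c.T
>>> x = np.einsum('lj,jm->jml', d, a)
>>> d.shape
(5, 3)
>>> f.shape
(13, 31)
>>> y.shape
(5, 13)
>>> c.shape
(31, 13)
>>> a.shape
(3, 3)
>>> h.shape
(3, 5)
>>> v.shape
(13, 5)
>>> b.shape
(31, 5)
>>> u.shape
(5, 31)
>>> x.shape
(3, 3, 5)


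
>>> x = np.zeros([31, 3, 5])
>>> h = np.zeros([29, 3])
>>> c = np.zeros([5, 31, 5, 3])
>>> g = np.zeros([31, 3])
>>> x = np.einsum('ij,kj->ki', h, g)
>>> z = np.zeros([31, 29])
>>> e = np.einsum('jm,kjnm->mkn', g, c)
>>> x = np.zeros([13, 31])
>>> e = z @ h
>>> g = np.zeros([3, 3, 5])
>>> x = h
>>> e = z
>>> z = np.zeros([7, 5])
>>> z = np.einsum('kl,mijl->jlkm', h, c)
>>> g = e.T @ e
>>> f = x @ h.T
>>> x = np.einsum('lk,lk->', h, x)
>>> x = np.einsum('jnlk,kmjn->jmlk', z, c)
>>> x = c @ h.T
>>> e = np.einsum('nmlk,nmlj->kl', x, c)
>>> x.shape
(5, 31, 5, 29)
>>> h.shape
(29, 3)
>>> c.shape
(5, 31, 5, 3)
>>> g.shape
(29, 29)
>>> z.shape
(5, 3, 29, 5)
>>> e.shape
(29, 5)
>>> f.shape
(29, 29)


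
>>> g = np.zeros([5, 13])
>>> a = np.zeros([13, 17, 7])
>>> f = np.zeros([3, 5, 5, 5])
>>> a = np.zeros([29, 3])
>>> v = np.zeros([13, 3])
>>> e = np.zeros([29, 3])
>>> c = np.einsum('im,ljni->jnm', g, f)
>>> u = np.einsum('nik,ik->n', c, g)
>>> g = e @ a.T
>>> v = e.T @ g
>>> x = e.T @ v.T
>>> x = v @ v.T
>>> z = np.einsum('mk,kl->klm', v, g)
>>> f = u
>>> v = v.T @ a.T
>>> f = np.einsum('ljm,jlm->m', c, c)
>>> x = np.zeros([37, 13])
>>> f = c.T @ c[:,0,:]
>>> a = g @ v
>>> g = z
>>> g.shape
(29, 29, 3)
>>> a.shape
(29, 29)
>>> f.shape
(13, 5, 13)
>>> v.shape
(29, 29)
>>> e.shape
(29, 3)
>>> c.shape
(5, 5, 13)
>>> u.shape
(5,)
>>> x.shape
(37, 13)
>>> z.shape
(29, 29, 3)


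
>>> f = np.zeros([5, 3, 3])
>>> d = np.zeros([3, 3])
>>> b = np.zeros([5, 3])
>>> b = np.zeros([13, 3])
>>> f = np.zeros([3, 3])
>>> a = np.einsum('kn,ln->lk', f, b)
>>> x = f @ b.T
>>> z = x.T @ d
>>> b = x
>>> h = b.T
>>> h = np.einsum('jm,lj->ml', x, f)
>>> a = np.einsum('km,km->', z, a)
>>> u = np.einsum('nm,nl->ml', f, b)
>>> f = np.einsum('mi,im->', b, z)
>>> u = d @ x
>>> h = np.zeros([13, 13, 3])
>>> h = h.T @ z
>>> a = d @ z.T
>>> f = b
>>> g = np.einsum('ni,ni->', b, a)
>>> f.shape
(3, 13)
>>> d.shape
(3, 3)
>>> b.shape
(3, 13)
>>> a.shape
(3, 13)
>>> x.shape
(3, 13)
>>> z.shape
(13, 3)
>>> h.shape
(3, 13, 3)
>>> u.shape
(3, 13)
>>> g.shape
()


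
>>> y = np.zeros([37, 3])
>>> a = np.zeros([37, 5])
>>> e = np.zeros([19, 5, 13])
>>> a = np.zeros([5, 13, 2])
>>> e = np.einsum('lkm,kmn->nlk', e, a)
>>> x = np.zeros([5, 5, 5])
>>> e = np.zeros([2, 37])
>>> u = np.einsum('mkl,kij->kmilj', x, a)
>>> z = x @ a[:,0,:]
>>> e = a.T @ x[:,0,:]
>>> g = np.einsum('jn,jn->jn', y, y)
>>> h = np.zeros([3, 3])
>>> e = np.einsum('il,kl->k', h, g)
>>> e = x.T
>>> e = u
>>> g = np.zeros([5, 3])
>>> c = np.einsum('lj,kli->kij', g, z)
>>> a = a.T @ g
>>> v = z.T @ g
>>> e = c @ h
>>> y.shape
(37, 3)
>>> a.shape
(2, 13, 3)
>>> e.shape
(5, 2, 3)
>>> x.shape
(5, 5, 5)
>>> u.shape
(5, 5, 13, 5, 2)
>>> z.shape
(5, 5, 2)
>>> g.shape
(5, 3)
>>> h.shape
(3, 3)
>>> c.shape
(5, 2, 3)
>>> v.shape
(2, 5, 3)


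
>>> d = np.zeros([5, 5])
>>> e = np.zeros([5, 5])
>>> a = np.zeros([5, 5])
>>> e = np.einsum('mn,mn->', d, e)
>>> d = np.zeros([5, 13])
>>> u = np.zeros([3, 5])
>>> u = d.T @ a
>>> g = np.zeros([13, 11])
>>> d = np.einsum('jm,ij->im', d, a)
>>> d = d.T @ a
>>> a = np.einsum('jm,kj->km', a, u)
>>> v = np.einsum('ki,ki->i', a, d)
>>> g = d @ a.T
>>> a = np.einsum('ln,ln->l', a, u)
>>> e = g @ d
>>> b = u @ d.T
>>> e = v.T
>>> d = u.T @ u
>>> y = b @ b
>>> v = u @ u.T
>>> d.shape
(5, 5)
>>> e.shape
(5,)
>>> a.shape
(13,)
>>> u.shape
(13, 5)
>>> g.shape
(13, 13)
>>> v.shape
(13, 13)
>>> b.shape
(13, 13)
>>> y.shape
(13, 13)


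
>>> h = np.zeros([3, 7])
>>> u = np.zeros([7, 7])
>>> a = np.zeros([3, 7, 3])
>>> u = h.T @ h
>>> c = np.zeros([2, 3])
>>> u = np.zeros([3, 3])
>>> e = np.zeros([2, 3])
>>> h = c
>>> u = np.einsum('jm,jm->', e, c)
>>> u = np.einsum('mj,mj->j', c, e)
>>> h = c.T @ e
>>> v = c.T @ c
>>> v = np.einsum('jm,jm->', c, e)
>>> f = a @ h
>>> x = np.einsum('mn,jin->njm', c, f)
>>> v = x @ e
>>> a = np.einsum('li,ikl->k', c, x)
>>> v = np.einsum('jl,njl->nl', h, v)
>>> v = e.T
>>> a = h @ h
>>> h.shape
(3, 3)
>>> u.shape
(3,)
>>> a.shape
(3, 3)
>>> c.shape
(2, 3)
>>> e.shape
(2, 3)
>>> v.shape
(3, 2)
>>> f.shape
(3, 7, 3)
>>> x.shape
(3, 3, 2)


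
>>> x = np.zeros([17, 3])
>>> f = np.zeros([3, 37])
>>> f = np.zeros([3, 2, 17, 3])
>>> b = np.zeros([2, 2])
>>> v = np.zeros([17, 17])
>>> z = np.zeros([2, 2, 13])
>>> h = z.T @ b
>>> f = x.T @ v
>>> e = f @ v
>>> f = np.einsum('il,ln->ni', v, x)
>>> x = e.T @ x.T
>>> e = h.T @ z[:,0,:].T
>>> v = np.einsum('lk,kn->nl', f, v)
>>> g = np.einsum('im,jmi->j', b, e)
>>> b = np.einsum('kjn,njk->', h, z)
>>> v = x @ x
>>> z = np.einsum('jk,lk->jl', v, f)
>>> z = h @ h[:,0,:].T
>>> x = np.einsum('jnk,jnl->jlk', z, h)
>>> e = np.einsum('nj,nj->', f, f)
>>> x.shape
(13, 2, 13)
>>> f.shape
(3, 17)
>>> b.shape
()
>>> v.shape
(17, 17)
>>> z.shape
(13, 2, 13)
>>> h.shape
(13, 2, 2)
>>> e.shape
()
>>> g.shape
(2,)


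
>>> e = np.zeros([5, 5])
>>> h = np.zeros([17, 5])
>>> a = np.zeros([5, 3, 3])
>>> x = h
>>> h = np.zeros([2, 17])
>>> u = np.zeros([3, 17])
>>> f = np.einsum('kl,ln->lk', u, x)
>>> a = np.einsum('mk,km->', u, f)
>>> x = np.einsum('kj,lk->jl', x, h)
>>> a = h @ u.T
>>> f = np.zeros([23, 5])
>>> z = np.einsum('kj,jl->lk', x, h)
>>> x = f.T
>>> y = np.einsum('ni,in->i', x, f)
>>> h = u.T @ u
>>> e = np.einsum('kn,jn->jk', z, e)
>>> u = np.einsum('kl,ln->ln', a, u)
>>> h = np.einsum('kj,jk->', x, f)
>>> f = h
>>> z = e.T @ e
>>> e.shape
(5, 17)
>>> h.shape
()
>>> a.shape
(2, 3)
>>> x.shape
(5, 23)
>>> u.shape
(3, 17)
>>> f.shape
()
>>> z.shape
(17, 17)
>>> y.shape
(23,)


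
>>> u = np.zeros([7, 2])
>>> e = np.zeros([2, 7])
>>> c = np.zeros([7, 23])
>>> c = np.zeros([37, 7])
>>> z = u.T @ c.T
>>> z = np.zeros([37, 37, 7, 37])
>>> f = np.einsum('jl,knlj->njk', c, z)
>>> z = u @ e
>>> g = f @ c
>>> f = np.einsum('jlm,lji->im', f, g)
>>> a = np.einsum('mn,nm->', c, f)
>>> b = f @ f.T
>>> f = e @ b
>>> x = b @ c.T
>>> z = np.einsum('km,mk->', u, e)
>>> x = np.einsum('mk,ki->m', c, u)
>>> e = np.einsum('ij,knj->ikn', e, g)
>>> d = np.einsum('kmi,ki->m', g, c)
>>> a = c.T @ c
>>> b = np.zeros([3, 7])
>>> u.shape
(7, 2)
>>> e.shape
(2, 37, 37)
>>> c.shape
(37, 7)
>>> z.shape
()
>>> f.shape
(2, 7)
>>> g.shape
(37, 37, 7)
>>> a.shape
(7, 7)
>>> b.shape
(3, 7)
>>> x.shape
(37,)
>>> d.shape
(37,)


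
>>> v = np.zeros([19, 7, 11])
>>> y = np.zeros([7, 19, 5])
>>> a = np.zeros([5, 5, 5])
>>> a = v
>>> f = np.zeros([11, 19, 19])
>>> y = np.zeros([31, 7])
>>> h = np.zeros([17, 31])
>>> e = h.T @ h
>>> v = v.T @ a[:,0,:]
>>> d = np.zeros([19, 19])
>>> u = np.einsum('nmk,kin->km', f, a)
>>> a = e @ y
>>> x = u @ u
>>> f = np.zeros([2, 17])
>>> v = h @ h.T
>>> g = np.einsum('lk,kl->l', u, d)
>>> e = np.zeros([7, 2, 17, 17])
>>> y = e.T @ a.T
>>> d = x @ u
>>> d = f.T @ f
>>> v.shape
(17, 17)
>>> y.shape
(17, 17, 2, 31)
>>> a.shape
(31, 7)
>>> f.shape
(2, 17)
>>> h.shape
(17, 31)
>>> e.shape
(7, 2, 17, 17)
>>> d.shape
(17, 17)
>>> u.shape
(19, 19)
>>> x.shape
(19, 19)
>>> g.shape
(19,)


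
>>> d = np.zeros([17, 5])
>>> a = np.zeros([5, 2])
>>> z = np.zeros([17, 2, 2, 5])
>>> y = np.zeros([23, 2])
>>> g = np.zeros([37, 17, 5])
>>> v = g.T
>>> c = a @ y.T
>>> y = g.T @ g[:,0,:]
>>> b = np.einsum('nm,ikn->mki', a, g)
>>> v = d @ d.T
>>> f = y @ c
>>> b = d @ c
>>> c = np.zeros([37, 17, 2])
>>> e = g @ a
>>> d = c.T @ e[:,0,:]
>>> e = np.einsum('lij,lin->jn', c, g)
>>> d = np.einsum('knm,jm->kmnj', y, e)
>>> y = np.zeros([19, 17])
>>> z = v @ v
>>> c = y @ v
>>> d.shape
(5, 5, 17, 2)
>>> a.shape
(5, 2)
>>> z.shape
(17, 17)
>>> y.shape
(19, 17)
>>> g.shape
(37, 17, 5)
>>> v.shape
(17, 17)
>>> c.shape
(19, 17)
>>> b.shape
(17, 23)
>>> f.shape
(5, 17, 23)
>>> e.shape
(2, 5)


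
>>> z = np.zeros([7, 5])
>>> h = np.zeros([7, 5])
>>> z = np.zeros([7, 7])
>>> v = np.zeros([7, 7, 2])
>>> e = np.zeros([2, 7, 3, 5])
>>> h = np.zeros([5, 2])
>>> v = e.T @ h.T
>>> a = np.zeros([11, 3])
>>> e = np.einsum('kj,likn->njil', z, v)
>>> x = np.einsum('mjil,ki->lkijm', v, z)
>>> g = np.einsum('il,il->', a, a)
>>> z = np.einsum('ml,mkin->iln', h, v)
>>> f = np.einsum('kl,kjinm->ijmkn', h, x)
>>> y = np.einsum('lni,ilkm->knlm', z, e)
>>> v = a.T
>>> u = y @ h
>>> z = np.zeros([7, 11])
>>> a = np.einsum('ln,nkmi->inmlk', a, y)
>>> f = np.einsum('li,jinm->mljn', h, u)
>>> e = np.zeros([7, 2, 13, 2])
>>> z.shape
(7, 11)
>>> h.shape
(5, 2)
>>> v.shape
(3, 11)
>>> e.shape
(7, 2, 13, 2)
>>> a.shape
(5, 3, 7, 11, 2)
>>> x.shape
(5, 7, 7, 3, 5)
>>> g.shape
()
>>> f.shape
(2, 5, 3, 7)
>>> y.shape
(3, 2, 7, 5)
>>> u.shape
(3, 2, 7, 2)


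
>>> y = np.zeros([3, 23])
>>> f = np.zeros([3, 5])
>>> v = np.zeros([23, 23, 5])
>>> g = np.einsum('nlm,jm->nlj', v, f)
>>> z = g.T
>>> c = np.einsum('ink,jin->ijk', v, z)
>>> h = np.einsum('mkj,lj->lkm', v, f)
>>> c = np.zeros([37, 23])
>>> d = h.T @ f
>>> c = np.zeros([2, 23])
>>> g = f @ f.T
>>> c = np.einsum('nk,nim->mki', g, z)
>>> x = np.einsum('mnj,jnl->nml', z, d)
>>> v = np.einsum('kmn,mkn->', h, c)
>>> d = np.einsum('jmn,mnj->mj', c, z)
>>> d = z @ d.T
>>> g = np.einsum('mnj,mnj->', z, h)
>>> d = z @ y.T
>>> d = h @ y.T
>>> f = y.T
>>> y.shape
(3, 23)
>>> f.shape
(23, 3)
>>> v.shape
()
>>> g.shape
()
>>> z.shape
(3, 23, 23)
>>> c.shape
(23, 3, 23)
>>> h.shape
(3, 23, 23)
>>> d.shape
(3, 23, 3)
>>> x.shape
(23, 3, 5)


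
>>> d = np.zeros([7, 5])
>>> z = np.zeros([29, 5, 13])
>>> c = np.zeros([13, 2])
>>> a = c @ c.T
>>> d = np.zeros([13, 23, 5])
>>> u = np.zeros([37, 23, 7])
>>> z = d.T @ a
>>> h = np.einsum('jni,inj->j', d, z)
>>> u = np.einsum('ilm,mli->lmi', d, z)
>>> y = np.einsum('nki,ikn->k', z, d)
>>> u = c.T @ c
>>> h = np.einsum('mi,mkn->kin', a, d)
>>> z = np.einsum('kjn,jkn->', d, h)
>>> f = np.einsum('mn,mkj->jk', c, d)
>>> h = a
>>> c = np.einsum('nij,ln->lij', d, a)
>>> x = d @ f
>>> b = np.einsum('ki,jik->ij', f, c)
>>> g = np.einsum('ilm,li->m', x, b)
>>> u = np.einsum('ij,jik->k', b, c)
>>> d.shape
(13, 23, 5)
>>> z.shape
()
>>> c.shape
(13, 23, 5)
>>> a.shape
(13, 13)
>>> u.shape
(5,)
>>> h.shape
(13, 13)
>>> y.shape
(23,)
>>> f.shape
(5, 23)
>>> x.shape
(13, 23, 23)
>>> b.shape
(23, 13)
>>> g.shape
(23,)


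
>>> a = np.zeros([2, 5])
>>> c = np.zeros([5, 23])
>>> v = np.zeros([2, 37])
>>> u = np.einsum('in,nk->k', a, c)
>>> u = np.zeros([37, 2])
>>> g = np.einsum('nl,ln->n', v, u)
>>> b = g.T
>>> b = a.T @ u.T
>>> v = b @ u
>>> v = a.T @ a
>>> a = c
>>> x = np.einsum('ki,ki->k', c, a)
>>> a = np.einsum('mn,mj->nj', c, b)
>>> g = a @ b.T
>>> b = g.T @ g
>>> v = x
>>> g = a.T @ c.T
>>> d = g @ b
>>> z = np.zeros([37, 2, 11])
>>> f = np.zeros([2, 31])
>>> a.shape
(23, 37)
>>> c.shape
(5, 23)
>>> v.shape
(5,)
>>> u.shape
(37, 2)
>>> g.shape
(37, 5)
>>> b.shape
(5, 5)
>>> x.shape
(5,)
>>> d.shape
(37, 5)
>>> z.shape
(37, 2, 11)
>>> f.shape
(2, 31)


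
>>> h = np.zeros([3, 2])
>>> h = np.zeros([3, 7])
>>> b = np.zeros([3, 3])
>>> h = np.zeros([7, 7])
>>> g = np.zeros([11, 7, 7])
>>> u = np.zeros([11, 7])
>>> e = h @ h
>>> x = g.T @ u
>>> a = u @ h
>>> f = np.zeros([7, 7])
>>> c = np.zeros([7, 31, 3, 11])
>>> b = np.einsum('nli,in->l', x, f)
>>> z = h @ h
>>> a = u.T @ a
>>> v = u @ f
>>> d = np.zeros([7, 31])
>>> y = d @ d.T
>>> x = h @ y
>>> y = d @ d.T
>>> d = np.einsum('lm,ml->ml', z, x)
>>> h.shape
(7, 7)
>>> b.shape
(7,)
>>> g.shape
(11, 7, 7)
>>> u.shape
(11, 7)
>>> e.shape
(7, 7)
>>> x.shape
(7, 7)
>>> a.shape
(7, 7)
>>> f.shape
(7, 7)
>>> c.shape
(7, 31, 3, 11)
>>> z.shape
(7, 7)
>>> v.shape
(11, 7)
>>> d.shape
(7, 7)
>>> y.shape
(7, 7)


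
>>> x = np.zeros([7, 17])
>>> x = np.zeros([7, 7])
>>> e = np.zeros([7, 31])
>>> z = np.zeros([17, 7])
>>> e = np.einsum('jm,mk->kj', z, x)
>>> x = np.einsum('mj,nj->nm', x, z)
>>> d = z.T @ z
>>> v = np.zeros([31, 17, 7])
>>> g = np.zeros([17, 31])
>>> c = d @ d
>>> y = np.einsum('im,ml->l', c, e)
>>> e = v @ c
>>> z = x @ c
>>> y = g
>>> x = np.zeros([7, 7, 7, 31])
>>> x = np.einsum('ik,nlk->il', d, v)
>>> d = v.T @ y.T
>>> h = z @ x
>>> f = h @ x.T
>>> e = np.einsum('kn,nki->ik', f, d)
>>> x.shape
(7, 17)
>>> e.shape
(17, 17)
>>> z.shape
(17, 7)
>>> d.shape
(7, 17, 17)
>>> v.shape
(31, 17, 7)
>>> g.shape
(17, 31)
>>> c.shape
(7, 7)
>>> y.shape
(17, 31)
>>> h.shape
(17, 17)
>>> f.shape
(17, 7)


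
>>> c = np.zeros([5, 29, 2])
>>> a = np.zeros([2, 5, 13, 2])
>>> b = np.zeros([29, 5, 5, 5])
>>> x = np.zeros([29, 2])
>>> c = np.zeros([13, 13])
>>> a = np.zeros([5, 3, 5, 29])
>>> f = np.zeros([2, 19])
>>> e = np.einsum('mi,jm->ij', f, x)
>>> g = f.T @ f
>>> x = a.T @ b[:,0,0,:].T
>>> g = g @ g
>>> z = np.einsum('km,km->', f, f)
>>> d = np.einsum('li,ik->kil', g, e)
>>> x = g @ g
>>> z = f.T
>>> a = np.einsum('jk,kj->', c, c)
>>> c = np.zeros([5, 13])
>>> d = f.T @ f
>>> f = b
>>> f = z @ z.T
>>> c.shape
(5, 13)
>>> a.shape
()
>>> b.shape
(29, 5, 5, 5)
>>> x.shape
(19, 19)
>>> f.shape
(19, 19)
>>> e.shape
(19, 29)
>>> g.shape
(19, 19)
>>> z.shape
(19, 2)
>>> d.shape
(19, 19)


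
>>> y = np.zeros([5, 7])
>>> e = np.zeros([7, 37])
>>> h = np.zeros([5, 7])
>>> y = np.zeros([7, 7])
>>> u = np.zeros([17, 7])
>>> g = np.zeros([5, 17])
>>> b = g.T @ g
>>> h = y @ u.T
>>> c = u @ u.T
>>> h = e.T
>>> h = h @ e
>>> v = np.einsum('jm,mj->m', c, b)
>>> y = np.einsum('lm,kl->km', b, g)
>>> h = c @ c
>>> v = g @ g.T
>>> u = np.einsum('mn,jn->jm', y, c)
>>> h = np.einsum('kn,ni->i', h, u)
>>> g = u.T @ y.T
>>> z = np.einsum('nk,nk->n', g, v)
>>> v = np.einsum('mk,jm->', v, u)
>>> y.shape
(5, 17)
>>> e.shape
(7, 37)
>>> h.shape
(5,)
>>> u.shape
(17, 5)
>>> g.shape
(5, 5)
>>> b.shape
(17, 17)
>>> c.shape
(17, 17)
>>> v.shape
()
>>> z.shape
(5,)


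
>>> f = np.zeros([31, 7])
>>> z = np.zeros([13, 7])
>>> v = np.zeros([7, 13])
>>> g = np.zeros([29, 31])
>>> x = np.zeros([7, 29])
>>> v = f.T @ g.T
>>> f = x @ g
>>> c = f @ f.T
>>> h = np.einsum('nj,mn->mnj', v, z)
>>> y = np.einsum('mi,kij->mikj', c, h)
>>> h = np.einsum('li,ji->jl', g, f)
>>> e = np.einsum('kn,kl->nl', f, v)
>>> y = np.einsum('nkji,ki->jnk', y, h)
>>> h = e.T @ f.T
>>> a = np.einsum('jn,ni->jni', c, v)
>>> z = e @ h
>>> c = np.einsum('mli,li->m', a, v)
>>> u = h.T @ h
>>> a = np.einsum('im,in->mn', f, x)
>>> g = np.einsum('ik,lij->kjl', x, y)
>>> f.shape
(7, 31)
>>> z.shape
(31, 7)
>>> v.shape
(7, 29)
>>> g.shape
(29, 7, 13)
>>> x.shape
(7, 29)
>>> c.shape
(7,)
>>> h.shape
(29, 7)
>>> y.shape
(13, 7, 7)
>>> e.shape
(31, 29)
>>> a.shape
(31, 29)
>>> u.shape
(7, 7)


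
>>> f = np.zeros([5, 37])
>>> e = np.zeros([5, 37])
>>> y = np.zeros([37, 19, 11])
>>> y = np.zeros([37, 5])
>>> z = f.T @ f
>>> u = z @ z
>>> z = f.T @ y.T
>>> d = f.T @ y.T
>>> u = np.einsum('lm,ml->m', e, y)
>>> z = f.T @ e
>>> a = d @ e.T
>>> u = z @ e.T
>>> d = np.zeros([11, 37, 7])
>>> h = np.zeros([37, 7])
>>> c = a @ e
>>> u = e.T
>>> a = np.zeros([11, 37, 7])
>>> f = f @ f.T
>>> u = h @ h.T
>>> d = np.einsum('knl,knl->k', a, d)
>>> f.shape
(5, 5)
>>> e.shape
(5, 37)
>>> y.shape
(37, 5)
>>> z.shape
(37, 37)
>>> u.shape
(37, 37)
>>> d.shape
(11,)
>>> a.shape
(11, 37, 7)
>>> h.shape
(37, 7)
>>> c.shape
(37, 37)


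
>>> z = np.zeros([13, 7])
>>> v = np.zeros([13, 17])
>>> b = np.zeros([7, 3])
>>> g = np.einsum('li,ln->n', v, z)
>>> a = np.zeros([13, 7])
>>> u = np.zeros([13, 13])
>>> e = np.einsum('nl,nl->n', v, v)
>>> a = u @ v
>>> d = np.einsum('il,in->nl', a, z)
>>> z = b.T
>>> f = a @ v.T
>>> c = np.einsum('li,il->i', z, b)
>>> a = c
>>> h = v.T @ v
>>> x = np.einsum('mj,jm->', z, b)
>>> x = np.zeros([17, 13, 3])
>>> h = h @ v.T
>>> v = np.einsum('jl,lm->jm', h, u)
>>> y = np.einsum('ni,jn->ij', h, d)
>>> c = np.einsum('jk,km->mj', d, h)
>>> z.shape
(3, 7)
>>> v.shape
(17, 13)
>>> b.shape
(7, 3)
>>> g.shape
(7,)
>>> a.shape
(7,)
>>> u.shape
(13, 13)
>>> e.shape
(13,)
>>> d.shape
(7, 17)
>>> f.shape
(13, 13)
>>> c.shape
(13, 7)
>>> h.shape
(17, 13)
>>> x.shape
(17, 13, 3)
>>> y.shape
(13, 7)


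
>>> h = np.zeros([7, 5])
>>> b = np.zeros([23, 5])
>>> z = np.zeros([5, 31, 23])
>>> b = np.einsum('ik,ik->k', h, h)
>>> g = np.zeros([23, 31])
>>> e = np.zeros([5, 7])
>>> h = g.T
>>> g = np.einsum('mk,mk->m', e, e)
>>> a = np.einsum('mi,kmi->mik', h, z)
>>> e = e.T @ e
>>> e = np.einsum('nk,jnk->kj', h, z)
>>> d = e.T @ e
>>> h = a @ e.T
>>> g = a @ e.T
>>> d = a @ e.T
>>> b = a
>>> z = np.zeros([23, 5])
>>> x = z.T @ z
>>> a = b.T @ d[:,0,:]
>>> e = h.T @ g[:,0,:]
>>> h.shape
(31, 23, 23)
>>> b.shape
(31, 23, 5)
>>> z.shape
(23, 5)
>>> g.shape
(31, 23, 23)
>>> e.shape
(23, 23, 23)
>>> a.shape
(5, 23, 23)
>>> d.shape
(31, 23, 23)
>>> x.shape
(5, 5)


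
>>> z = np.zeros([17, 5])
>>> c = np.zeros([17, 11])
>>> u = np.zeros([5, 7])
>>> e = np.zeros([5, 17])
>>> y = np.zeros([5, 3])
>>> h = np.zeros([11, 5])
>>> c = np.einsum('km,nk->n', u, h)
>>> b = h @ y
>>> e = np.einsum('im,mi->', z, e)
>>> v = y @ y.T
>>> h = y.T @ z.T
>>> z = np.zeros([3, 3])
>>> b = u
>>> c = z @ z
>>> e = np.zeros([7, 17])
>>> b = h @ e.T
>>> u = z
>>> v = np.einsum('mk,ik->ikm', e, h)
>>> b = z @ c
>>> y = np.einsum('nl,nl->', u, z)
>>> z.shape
(3, 3)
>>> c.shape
(3, 3)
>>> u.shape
(3, 3)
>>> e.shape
(7, 17)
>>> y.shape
()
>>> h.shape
(3, 17)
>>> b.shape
(3, 3)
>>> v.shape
(3, 17, 7)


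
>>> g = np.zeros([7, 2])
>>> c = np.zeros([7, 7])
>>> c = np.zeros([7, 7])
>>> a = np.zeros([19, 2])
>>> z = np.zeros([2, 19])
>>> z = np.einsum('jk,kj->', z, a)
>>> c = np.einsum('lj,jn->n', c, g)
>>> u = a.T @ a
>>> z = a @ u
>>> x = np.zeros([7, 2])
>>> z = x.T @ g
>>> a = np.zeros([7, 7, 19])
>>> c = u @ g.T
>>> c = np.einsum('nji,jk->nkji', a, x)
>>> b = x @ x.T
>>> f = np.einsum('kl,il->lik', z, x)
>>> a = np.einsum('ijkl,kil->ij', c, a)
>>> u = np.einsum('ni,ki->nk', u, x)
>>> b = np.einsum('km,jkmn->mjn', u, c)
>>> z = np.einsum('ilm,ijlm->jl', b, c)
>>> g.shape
(7, 2)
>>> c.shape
(7, 2, 7, 19)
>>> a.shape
(7, 2)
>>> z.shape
(2, 7)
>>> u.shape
(2, 7)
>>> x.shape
(7, 2)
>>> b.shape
(7, 7, 19)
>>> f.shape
(2, 7, 2)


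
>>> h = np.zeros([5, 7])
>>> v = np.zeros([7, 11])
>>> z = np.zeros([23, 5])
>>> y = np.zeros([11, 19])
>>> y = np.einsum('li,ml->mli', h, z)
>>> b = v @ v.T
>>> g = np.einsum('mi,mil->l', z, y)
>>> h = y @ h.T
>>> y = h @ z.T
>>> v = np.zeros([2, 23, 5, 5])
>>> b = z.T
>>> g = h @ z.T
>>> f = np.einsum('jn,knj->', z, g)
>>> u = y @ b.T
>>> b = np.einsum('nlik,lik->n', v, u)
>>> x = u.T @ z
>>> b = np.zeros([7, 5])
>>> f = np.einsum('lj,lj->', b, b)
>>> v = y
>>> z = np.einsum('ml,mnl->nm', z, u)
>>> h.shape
(23, 5, 5)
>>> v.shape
(23, 5, 23)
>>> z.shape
(5, 23)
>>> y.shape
(23, 5, 23)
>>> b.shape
(7, 5)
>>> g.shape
(23, 5, 23)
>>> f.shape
()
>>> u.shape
(23, 5, 5)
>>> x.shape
(5, 5, 5)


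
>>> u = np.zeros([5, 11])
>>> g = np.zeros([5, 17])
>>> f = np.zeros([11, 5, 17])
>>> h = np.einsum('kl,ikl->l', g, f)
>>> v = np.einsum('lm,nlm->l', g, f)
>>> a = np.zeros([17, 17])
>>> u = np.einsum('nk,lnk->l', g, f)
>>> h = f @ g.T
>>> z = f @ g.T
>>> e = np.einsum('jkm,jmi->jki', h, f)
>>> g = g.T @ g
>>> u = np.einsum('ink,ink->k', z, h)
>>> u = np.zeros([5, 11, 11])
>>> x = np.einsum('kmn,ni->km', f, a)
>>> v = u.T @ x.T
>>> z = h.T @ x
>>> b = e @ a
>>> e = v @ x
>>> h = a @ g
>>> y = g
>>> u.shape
(5, 11, 11)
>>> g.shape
(17, 17)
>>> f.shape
(11, 5, 17)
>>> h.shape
(17, 17)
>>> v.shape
(11, 11, 11)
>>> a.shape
(17, 17)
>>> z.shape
(5, 5, 5)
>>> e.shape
(11, 11, 5)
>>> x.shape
(11, 5)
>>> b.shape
(11, 5, 17)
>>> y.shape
(17, 17)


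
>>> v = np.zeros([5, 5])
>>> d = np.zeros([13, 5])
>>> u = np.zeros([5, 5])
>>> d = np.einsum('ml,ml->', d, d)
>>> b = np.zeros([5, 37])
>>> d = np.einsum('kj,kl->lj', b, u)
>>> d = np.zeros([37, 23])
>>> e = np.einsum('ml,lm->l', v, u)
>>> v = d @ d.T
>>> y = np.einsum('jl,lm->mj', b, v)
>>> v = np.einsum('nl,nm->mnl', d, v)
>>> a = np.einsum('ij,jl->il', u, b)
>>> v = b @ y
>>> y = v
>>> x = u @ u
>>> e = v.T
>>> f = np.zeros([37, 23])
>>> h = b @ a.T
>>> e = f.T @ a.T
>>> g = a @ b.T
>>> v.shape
(5, 5)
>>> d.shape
(37, 23)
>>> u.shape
(5, 5)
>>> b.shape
(5, 37)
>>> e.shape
(23, 5)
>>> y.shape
(5, 5)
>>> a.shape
(5, 37)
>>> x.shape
(5, 5)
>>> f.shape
(37, 23)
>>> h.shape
(5, 5)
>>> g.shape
(5, 5)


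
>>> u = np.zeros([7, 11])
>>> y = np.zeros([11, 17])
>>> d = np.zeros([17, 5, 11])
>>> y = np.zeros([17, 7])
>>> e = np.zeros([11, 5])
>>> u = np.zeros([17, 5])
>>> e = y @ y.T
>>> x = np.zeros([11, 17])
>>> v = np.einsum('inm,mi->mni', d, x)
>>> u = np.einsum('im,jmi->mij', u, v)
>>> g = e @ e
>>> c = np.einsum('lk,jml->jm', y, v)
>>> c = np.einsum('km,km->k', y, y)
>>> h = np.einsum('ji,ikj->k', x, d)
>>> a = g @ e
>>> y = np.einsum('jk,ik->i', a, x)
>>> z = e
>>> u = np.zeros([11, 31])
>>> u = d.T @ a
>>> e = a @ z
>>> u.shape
(11, 5, 17)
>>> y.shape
(11,)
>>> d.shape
(17, 5, 11)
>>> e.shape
(17, 17)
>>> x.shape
(11, 17)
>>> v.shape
(11, 5, 17)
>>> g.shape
(17, 17)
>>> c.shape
(17,)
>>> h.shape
(5,)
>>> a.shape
(17, 17)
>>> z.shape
(17, 17)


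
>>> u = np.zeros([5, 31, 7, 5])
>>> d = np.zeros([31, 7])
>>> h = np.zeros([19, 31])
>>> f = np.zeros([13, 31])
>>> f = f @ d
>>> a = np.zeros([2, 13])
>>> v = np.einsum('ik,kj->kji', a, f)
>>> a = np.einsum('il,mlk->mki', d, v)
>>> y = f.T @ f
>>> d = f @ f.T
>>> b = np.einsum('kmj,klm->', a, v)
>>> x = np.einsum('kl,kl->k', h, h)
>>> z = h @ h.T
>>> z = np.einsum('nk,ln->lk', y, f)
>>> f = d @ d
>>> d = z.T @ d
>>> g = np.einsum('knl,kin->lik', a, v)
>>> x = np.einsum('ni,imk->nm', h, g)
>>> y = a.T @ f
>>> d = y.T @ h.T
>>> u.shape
(5, 31, 7, 5)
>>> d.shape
(13, 2, 19)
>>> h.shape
(19, 31)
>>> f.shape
(13, 13)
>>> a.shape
(13, 2, 31)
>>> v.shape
(13, 7, 2)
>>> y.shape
(31, 2, 13)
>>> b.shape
()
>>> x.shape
(19, 7)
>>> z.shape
(13, 7)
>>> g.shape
(31, 7, 13)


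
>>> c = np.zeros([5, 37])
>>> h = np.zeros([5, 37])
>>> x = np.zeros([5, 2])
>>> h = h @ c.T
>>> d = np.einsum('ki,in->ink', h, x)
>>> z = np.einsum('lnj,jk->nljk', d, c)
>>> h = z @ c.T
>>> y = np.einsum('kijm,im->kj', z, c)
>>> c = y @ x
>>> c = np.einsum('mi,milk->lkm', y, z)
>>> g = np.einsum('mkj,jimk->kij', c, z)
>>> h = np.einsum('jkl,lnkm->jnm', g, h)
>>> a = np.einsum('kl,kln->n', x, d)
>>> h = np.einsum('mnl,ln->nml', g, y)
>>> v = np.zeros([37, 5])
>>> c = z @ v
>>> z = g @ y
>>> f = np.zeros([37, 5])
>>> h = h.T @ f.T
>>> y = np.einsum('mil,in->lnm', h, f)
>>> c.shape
(2, 5, 5, 5)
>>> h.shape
(2, 37, 37)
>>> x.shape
(5, 2)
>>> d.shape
(5, 2, 5)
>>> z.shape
(37, 5, 5)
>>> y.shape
(37, 5, 2)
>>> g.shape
(37, 5, 2)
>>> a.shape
(5,)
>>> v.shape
(37, 5)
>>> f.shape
(37, 5)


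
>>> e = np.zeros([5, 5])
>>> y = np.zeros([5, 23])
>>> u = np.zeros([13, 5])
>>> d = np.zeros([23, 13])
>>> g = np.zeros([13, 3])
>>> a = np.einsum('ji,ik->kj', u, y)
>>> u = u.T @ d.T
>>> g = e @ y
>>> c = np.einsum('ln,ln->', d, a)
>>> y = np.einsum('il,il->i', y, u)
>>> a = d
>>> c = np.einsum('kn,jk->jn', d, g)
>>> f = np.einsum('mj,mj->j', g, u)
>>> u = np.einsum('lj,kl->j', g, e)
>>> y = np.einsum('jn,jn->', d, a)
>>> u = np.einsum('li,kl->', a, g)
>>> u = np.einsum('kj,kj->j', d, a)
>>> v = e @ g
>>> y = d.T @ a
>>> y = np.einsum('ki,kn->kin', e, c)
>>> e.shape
(5, 5)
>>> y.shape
(5, 5, 13)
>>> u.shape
(13,)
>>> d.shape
(23, 13)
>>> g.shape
(5, 23)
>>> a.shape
(23, 13)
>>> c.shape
(5, 13)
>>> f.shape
(23,)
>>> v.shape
(5, 23)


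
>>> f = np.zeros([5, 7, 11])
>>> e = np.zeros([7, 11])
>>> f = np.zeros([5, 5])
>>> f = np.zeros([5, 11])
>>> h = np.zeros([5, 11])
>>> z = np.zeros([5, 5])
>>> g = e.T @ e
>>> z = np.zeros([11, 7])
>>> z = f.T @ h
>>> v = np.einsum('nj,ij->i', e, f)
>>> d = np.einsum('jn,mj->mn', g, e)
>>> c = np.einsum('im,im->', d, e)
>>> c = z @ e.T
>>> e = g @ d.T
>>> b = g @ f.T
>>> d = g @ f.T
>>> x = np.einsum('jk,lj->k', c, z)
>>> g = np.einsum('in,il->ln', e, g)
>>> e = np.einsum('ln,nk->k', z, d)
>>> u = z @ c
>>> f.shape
(5, 11)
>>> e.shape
(5,)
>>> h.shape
(5, 11)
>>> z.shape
(11, 11)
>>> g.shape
(11, 7)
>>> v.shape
(5,)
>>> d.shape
(11, 5)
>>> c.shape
(11, 7)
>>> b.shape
(11, 5)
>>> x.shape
(7,)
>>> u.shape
(11, 7)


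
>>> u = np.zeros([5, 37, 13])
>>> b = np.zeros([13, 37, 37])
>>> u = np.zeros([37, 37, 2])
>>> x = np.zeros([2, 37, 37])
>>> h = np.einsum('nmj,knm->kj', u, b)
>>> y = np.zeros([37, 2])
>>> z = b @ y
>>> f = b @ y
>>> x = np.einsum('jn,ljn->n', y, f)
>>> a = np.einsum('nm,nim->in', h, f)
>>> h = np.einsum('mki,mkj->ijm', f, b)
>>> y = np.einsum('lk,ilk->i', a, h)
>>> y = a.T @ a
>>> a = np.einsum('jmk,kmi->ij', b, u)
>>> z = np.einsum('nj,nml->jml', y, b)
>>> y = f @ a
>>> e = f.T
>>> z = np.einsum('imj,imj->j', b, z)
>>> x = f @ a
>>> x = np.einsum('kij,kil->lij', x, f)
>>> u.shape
(37, 37, 2)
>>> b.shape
(13, 37, 37)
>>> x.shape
(2, 37, 13)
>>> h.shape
(2, 37, 13)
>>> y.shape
(13, 37, 13)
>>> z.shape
(37,)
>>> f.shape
(13, 37, 2)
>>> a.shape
(2, 13)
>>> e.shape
(2, 37, 13)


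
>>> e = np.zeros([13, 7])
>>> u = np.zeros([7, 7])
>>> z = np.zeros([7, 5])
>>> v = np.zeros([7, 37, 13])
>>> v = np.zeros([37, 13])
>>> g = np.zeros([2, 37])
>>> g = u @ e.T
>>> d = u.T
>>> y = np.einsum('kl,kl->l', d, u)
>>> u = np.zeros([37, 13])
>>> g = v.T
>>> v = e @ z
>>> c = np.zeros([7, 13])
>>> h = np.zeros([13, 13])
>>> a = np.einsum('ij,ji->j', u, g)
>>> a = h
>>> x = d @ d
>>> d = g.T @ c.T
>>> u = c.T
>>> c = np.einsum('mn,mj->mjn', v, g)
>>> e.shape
(13, 7)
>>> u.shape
(13, 7)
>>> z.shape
(7, 5)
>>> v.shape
(13, 5)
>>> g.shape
(13, 37)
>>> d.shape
(37, 7)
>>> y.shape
(7,)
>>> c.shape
(13, 37, 5)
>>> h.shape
(13, 13)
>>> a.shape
(13, 13)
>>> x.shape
(7, 7)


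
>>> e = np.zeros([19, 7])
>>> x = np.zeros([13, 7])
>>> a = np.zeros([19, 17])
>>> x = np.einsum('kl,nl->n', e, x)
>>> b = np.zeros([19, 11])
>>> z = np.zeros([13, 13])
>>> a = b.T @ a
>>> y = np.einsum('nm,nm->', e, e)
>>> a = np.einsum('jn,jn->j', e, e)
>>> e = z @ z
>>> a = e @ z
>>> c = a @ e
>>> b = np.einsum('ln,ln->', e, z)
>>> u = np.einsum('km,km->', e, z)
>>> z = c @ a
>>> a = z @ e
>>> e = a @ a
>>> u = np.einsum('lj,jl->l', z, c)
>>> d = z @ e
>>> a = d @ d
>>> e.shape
(13, 13)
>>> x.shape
(13,)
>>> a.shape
(13, 13)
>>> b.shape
()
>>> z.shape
(13, 13)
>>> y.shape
()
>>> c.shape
(13, 13)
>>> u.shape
(13,)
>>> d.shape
(13, 13)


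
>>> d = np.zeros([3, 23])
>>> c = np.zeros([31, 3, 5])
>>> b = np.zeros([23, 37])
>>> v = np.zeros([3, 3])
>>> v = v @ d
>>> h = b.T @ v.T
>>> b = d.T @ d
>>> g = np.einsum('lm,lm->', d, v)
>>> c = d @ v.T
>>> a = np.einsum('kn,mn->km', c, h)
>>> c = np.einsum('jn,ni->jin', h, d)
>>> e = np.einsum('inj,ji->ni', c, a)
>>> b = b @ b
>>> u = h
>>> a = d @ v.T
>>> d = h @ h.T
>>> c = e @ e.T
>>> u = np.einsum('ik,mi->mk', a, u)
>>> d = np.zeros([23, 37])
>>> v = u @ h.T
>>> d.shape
(23, 37)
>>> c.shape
(23, 23)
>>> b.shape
(23, 23)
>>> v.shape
(37, 37)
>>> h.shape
(37, 3)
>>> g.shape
()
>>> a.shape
(3, 3)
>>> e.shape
(23, 37)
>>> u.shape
(37, 3)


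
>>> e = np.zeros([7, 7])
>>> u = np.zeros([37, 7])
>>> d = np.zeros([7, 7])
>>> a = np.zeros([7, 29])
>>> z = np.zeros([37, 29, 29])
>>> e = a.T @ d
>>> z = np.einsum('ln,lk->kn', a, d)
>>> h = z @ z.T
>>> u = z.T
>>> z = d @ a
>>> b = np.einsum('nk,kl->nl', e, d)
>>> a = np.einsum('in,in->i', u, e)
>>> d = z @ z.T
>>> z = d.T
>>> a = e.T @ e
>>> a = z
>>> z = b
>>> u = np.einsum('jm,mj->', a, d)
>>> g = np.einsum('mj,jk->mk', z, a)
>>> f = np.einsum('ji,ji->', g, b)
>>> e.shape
(29, 7)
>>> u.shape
()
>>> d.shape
(7, 7)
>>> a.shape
(7, 7)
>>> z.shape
(29, 7)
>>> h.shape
(7, 7)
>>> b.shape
(29, 7)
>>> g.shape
(29, 7)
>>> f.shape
()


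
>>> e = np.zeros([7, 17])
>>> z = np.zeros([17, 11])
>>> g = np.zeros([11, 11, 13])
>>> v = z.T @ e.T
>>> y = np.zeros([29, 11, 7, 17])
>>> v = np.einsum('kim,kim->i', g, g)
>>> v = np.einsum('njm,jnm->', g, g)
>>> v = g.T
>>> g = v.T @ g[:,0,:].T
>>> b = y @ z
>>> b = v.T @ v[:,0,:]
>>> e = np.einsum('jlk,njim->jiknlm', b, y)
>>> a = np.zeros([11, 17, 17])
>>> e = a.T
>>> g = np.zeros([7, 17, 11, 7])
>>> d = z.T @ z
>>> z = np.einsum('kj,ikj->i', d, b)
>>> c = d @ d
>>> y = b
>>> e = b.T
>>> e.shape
(11, 11, 11)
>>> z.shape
(11,)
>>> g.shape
(7, 17, 11, 7)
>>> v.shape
(13, 11, 11)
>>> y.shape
(11, 11, 11)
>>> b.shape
(11, 11, 11)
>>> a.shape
(11, 17, 17)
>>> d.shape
(11, 11)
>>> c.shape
(11, 11)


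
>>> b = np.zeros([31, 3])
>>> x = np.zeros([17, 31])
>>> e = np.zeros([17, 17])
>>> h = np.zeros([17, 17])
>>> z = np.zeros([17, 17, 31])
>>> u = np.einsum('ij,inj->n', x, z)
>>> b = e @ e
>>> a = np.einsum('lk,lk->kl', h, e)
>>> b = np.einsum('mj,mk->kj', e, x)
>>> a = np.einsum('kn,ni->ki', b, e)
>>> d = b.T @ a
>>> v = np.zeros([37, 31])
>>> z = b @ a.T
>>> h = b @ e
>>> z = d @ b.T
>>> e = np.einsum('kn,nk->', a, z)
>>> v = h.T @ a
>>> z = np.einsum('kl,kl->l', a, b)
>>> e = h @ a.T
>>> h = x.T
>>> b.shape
(31, 17)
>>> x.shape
(17, 31)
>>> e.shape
(31, 31)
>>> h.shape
(31, 17)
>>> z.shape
(17,)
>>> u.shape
(17,)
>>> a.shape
(31, 17)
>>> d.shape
(17, 17)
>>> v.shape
(17, 17)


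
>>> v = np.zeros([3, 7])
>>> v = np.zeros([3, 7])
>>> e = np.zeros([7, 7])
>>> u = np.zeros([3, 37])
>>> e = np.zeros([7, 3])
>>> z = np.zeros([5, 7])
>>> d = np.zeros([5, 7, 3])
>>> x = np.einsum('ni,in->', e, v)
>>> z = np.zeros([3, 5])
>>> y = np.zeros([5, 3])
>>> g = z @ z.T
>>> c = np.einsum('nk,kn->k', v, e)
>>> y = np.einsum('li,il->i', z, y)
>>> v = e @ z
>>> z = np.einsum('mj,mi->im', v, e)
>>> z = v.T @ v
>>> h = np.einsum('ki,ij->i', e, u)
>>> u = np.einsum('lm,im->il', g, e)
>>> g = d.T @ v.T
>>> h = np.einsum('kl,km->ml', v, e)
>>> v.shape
(7, 5)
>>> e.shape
(7, 3)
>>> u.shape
(7, 3)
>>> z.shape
(5, 5)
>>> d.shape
(5, 7, 3)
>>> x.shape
()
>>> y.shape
(5,)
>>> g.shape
(3, 7, 7)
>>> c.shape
(7,)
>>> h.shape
(3, 5)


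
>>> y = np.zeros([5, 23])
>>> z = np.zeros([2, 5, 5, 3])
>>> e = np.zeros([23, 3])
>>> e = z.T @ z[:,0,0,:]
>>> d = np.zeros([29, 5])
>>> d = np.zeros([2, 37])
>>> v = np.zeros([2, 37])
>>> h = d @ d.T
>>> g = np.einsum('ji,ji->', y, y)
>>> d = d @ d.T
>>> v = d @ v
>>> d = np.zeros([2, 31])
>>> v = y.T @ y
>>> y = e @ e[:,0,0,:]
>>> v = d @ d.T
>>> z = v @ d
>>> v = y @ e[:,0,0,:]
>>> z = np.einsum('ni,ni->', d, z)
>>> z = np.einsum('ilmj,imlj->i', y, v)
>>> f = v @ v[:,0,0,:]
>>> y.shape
(3, 5, 5, 3)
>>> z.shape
(3,)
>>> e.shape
(3, 5, 5, 3)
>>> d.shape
(2, 31)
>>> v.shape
(3, 5, 5, 3)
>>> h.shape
(2, 2)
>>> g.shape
()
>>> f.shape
(3, 5, 5, 3)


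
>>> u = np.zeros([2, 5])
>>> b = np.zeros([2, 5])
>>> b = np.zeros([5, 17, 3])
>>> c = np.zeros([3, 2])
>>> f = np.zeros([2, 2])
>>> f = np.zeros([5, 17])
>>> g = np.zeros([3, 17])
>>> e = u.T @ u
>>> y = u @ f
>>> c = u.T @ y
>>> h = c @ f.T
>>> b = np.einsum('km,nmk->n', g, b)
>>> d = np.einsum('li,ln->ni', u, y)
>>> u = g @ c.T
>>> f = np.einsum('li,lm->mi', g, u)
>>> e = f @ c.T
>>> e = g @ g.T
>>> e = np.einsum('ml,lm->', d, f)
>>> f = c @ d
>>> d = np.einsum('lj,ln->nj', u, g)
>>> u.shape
(3, 5)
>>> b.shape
(5,)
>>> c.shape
(5, 17)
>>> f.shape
(5, 5)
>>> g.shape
(3, 17)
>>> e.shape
()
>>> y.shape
(2, 17)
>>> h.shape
(5, 5)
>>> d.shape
(17, 5)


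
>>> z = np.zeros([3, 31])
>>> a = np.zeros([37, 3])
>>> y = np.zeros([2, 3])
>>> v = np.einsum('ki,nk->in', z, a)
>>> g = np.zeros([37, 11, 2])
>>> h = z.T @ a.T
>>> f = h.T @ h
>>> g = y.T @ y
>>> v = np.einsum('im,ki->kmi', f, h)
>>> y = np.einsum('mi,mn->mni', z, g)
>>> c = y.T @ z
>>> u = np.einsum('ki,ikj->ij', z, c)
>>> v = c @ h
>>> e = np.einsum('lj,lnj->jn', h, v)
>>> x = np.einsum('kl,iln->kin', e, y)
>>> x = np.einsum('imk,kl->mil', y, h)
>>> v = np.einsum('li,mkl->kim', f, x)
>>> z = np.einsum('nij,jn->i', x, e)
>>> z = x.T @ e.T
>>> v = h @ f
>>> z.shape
(37, 3, 37)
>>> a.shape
(37, 3)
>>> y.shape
(3, 3, 31)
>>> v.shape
(31, 37)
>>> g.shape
(3, 3)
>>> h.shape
(31, 37)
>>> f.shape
(37, 37)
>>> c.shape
(31, 3, 31)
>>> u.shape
(31, 31)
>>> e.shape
(37, 3)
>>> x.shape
(3, 3, 37)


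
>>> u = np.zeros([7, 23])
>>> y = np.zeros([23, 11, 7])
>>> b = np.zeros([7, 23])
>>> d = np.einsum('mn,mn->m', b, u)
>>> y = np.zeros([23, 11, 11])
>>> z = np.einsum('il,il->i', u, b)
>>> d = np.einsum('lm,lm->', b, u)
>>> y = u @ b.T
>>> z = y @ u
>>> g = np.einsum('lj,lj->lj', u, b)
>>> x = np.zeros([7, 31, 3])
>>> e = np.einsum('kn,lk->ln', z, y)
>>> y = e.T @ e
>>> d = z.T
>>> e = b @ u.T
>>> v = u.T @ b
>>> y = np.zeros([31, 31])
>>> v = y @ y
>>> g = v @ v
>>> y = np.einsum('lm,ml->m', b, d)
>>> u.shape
(7, 23)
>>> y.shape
(23,)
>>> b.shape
(7, 23)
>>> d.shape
(23, 7)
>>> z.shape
(7, 23)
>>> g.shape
(31, 31)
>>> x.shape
(7, 31, 3)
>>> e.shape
(7, 7)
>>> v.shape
(31, 31)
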